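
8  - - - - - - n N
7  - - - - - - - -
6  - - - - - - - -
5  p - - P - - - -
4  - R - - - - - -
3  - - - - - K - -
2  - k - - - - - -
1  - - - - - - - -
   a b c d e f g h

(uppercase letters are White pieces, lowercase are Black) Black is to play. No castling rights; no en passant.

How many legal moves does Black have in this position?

7

Black to move; king on b2.
In check: yes, from the white rook on b4.
Legal moves: Kc3, Ka3, Kc2, Ka2, Kc1, Ka1, axb4.
Count: 7.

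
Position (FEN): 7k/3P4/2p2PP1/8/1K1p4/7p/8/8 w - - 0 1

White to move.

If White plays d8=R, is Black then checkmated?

After d8=R: black king on h8; in check: yes, from the white rook on d8.
King squares — g7: attacked by Pf6; h7: attacked by Pg6; g8: attacked by Rd8.
Black has no legal moves → checkmate.

yes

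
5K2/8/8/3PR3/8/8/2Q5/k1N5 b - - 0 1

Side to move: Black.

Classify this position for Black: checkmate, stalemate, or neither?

Black to move; black king on a1.
In check: no.
King squares — b1: attacked by Qc2; a2: attacked by Nc1; b2: attacked by Qc2.
Legal moves for Black: none.
Not in check and no legal moves → stalemate.

stalemate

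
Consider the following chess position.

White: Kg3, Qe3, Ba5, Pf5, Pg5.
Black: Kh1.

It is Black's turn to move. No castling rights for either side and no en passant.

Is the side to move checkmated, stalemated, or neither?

stalemate

Black to move; black king on h1.
In check: no.
King squares — g1: attacked by Qe3; g2: attacked by Kg3; h2: attacked by Kg3.
Legal moves for Black: none.
Not in check and no legal moves → stalemate.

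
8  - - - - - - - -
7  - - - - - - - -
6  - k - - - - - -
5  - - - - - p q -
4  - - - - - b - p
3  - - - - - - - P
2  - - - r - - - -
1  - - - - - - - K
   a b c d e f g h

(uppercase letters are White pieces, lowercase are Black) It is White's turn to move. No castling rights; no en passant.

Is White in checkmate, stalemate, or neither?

White to move; white king on h1.
In check: no.
King squares — g1: attacked by Qg5; g2: attacked by Rd2; h2: attacked by Rd2.
Legal moves for White: none.
Not in check and no legal moves → stalemate.

stalemate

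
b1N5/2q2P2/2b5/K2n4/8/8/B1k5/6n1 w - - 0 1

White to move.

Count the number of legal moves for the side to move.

2

White to move; king on a5.
In check: yes, from the black queen on c7.
Legal moves: Ka6, Nb6.
Count: 2.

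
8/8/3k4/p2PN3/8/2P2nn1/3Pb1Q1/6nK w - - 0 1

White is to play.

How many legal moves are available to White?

White to move; king on h1.
In check: yes, from the black knight on g3.
Legal moves: Qxg3.
Count: 1.

1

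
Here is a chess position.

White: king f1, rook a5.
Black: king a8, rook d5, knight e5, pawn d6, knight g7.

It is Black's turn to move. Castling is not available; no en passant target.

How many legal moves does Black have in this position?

3

Black to move; king on a8.
In check: yes, from the white rook on a5.
Legal moves: Kb8, Kb7, Rxa5.
Count: 3.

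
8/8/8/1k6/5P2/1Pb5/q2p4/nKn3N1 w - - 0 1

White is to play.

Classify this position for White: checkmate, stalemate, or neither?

White to move; white king on b1.
In check: yes, from the black queen on a2.
King squares — a1: attacked by Qa2; c1: attacked by Pd2; a2: attacked by Nc1; b2: attacked by Qa2; c2: attacked by Na1.
Legal moves for White: none.
In check with no legal moves → checkmate.

checkmate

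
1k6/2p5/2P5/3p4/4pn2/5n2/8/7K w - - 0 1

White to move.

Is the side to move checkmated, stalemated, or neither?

White to move; white king on h1.
In check: no.
King squares — g1: attacked by Nf3; g2: attacked by Nf4; h2: attacked by Nf3.
Legal moves for White: none.
Not in check and no legal moves → stalemate.

stalemate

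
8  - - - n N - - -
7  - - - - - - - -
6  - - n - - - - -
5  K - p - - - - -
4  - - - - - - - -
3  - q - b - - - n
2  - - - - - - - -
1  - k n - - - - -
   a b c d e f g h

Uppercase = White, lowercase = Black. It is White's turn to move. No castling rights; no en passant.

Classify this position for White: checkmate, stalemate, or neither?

White to move; white king on a5.
In check: yes, from the black knight on c6.
King squares — a4: attacked by Qb3; b4: attacked by Qb3; b5: attacked by Qb3; a6: attacked by Bd3; b6: attacked by Qb3.
Legal moves for White: none.
In check with no legal moves → checkmate.

checkmate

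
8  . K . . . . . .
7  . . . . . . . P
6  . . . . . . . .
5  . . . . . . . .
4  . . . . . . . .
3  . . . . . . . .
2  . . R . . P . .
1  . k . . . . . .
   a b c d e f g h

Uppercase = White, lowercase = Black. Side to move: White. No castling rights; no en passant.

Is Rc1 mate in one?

no

After Rc1: black king on b1; in check: yes, from the white rook on c1.
Black has 3 legal replies: Kb2, Ka2, Kxc1.
In check but a legal move exists → not checkmate.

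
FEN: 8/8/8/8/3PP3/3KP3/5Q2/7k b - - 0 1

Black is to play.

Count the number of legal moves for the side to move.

0

Black to move; king on h1.
In check: no.
Legal moves: none.
Count: 0.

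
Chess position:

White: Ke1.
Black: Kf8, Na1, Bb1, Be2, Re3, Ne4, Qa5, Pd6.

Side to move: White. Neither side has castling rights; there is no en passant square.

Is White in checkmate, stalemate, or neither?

White to move; white king on e1.
In check: yes, from the black queen on a5.
King squares — d1: attacked by Be2; f1: attacked by Be2; d2: attacked by Ne4; e2: attacked by Re3; f2: attacked by Ne4.
Legal moves for White: none.
In check with no legal moves → checkmate.

checkmate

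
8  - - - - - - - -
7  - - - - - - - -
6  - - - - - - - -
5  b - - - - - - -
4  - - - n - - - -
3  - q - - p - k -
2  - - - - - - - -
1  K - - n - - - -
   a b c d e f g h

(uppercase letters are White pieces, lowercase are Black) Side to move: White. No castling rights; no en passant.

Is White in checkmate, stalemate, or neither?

stalemate

White to move; white king on a1.
In check: no.
King squares — b1: attacked by Qb3; a2: attacked by Qb3; b2: attacked by Nd1.
Legal moves for White: none.
Not in check and no legal moves → stalemate.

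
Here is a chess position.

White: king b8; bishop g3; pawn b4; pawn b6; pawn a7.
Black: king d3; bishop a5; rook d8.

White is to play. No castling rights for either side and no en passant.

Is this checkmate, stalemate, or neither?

neither

White to move; white king on b8.
In check: yes, from the black rook on d8.
King squares — a7: own pawn; b7: available; c7: available; a8: attacked by Rd8; c8: attacked by Rd8.
Legal moves for White: Kc7, Kb7.
White is in check but has 2 legal moves → neither.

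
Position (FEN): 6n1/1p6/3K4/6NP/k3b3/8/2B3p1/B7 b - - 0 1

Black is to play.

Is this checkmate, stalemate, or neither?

Black to move; black king on a4.
In check: yes, from the white bishop on c2.
King squares — a3: available; b3: attacked by Bc2; b4: available; a5: available; b5: available.
Legal moves for Black: Kb5, Ka5, Kb4, Ka3, Bxc2.
Black is in check but has 5 legal moves → neither.

neither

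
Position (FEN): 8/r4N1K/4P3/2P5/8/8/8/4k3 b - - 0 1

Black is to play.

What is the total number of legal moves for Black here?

17

Black to move; king on e1.
In check: no.
Legal moves: Ra8, Rxf7+, Re7, Rd7, Rc7, Rb7, Ra6, Ra5, Ra4, Ra3, Ra2, Ra1, Kf2, Ke2, Kd2, Kf1, Kd1.
Count: 17.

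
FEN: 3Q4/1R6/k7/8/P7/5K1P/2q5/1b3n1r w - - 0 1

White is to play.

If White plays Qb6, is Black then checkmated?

yes

After Qb6: black king on a6; in check: yes, from the white queen on b6.
King squares — a5: attacked by Qb6; b5: attacked by Pa4; b6: attacked by Rb7; a7: attacked by Qb6; b7: attacked by Qb6.
Black has no legal moves → checkmate.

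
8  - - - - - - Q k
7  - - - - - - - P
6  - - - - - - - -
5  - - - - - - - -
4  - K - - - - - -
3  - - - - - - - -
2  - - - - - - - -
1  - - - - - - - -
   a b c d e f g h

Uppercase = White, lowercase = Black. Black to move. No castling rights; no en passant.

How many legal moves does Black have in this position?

Black to move; king on h8.
In check: yes, from the white queen on g8.
Legal moves: none.
Count: 0.

0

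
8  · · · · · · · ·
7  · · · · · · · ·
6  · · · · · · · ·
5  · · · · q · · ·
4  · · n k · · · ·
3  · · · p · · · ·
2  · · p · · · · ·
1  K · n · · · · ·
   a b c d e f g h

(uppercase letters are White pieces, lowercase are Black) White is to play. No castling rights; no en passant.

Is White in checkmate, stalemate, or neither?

White to move; white king on a1.
In check: no.
King squares — b1: attacked by Pc2; a2: attacked by Nc1; b2: attacked by Nc4.
Legal moves for White: none.
Not in check and no legal moves → stalemate.

stalemate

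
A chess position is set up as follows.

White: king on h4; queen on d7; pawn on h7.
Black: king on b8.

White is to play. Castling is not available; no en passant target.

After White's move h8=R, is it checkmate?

After h8=R: black king on b8; in check: yes, from the white rook on h8.
King squares — a7: attacked by Qd7; b7: attacked by Qd7; c7: attacked by Qd7; a8: attacked by Rh8; c8: attacked by Qd7.
Black has no legal moves → checkmate.

yes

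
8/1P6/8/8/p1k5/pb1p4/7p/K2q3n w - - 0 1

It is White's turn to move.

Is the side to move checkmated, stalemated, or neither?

checkmate

White to move; white king on a1.
In check: yes, from the black queen on d1.
King squares — b1: attacked by Qd1; a2: attacked by Bb3; b2: attacked by Pa3.
Legal moves for White: none.
In check with no legal moves → checkmate.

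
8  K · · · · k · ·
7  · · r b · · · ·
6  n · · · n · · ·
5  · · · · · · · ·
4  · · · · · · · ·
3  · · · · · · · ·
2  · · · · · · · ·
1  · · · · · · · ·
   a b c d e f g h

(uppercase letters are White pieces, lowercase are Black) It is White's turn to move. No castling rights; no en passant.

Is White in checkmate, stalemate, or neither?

stalemate

White to move; white king on a8.
In check: no.
King squares — a7: attacked by Rc7; b7: attacked by Rc7; b8: attacked by Na6.
Legal moves for White: none.
Not in check and no legal moves → stalemate.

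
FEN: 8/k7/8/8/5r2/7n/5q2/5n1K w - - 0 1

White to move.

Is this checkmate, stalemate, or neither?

stalemate

White to move; white king on h1.
In check: no.
King squares — g1: attacked by Qf2; g2: attacked by Qf2; h2: attacked by Nf1.
Legal moves for White: none.
Not in check and no legal moves → stalemate.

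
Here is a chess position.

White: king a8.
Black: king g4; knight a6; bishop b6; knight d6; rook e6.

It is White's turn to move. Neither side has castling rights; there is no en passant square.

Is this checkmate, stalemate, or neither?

stalemate

White to move; white king on a8.
In check: no.
King squares — a7: attacked by Bb6; b7: attacked by Nd6; b8: attacked by Na6.
Legal moves for White: none.
Not in check and no legal moves → stalemate.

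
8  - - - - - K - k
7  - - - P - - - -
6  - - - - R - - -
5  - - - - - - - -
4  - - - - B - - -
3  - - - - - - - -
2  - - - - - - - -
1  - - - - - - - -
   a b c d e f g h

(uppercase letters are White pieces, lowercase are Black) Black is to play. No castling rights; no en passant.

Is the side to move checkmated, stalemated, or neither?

stalemate

Black to move; black king on h8.
In check: no.
King squares — g7: attacked by Kf8; h7: attacked by Be4; g8: attacked by Kf8.
Legal moves for Black: none.
Not in check and no legal moves → stalemate.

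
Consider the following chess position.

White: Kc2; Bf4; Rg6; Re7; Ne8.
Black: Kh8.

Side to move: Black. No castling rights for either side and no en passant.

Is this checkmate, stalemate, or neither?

Black to move; black king on h8.
In check: no.
King squares — g7: attacked by Rg6; h7: attacked by Re7; g8: attacked by Rg6.
Legal moves for Black: none.
Not in check and no legal moves → stalemate.

stalemate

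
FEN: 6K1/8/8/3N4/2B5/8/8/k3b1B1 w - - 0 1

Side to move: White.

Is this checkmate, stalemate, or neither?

neither

White to move; white king on g8.
In check: no.
Legal moves for White include: Kh8, Kf8, Kh7, Kg7, Kf7, Ne7, Nc7, Nf6, Nb6, Nf4, Nb4, Ne3, Nc3, Ba6, Bb5, Bd3, Bb3, Be2, ... (list truncated; more exist).
White has legal moves and is not in check → neither.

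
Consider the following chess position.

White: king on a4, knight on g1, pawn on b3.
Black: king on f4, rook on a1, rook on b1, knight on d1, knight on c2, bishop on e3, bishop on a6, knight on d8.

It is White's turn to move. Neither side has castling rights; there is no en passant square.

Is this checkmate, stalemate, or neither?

checkmate

White to move; white king on a4.
In check: yes, from the black rook on a1.
King squares — a3: attacked by Ra1; b3: own pawn; b4: attacked by Nc2; a5: attacked by Ra1; b5: attacked by Ba6.
Legal moves for White: none.
In check with no legal moves → checkmate.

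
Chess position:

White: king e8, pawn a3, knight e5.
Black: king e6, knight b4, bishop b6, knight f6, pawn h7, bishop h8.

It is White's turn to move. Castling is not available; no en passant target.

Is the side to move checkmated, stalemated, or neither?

White to move; white king on e8.
In check: yes, from the black knight on f6.
King squares — d7: attacked by Ke6; e7: attacked by Ke6; f7: attacked by Ke6; d8: attacked by Bb6; f8: available.
Legal moves for White: Kf8.
White is in check but has 1 legal move → neither.

neither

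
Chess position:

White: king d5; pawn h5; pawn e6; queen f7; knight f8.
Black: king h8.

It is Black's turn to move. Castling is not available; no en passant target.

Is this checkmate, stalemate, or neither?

stalemate

Black to move; black king on h8.
In check: no.
King squares — g7: attacked by Qf7; h7: attacked by Qf7; g8: attacked by Qf7.
Legal moves for Black: none.
Not in check and no legal moves → stalemate.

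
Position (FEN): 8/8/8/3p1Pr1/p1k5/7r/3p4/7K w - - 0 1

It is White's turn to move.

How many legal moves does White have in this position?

0

White to move; king on h1.
In check: yes, from the black rook on h3.
Legal moves: none.
Count: 0.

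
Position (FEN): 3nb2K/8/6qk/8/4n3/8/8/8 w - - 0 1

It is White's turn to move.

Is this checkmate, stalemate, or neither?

White to move; white king on h8.
In check: no.
King squares — g7: attacked by Qg6; h7: attacked by Qg6; g8: attacked by Qg6.
Legal moves for White: none.
Not in check and no legal moves → stalemate.

stalemate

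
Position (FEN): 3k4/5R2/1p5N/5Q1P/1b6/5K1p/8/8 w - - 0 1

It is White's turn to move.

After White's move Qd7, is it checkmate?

yes

After Qd7: black king on d8; in check: yes, from the white queen on d7.
King squares — c7: attacked by Qd7; d7: attacked by Rf7; e7: attacked by Qd7; c8: attacked by Qd7; e8: attacked by Qd7.
Black has no legal moves → checkmate.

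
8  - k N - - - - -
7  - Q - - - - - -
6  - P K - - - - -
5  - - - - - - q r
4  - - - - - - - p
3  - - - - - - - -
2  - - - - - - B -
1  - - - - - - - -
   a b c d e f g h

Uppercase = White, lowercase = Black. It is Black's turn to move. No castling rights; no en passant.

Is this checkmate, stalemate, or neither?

Black to move; black king on b8.
In check: yes, from the white queen on b7.
King squares — a7: attacked by Pb6; b7: attacked by Kc6; c7: attacked by Pb6; a8: attacked by Qb7; c8: attacked by Qb7.
Legal moves for Black: none.
In check with no legal moves → checkmate.

checkmate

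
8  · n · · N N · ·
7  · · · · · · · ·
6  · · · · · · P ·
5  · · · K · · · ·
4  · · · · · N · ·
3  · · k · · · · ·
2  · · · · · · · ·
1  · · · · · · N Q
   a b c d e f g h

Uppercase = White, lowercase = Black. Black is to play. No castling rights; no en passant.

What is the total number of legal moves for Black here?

Black to move; king on c3.
In check: no.
Legal moves: Nd7, Nc6, Na6, Kb4, Kb3, Kd2, Kc2, Kb2.
Count: 8.

8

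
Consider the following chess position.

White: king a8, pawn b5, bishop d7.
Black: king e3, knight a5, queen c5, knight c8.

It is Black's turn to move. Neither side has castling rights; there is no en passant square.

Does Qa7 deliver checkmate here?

yes

After Qa7: white king on a8; in check: yes, from the black queen on a7.
King squares — a7: attacked by Nc8; b7: attacked by Na5; b8: attacked by Qa7.
White has no legal moves → checkmate.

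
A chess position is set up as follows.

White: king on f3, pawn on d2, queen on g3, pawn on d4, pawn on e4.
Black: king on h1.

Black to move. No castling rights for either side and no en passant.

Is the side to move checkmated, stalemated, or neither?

stalemate

Black to move; black king on h1.
In check: no.
King squares — g1: attacked by Qg3; g2: attacked by Kf3; h2: attacked by Qg3.
Legal moves for Black: none.
Not in check and no legal moves → stalemate.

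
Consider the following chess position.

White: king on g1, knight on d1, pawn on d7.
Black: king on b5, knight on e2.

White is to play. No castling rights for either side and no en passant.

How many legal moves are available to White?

5

White to move; king on g1.
In check: yes, from the black knight on e2.
Legal moves: Kh2, Kg2, Kf2, Kh1, Kf1.
Count: 5.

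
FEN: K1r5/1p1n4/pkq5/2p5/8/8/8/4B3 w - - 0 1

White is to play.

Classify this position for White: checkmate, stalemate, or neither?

checkmate

White to move; white king on a8.
In check: yes, from the black rook on c8.
King squares — a7: attacked by Kb6; b7: attacked by Kb6; b8: attacked by Nd7.
Legal moves for White: none.
In check with no legal moves → checkmate.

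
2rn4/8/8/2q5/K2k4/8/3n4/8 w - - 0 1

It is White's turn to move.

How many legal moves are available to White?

0

White to move; king on a4.
In check: no.
Legal moves: none.
Count: 0.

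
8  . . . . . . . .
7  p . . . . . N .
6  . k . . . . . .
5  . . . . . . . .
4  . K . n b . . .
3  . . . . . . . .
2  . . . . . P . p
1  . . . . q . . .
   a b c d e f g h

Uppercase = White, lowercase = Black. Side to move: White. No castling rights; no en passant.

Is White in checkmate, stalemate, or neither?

White to move; white king on b4.
In check: yes, from the black queen on e1.
Legal moves for White: Kc4, Ka4, Ka3.
White is in check but has 3 legal moves → neither.

neither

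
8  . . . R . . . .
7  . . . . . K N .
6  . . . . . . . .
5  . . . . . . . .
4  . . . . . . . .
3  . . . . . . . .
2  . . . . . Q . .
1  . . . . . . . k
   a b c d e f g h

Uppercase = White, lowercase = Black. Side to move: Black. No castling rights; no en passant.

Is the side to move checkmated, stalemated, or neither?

Black to move; black king on h1.
In check: no.
King squares — g1: attacked by Qf2; g2: attacked by Qf2; h2: attacked by Qf2.
Legal moves for Black: none.
Not in check and no legal moves → stalemate.

stalemate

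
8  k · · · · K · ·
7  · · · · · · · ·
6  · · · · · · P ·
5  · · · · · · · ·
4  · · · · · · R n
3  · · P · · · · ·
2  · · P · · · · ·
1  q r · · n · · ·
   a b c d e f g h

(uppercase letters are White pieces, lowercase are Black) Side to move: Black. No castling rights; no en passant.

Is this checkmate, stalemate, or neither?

Black to move; black king on a8.
In check: no.
Legal moves for Black include: Kb8, Kb7, Ka7, Nxg6+, Nf5, Nhf3, Nhg2, Nef3, Nd3, Neg2, Nxc2, Rb8+, Rb7, Rb6, Rb5, Rb4, Rb3, Rb2, ... (list truncated; more exist).
Black has legal moves and is not in check → neither.

neither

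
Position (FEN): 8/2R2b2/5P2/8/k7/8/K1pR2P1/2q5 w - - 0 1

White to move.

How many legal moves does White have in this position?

3

White to move; king on a2.
In check: yes, from the black bishop on f7.
Legal moves: Rxf7, Rc4+, Rd5.
Count: 3.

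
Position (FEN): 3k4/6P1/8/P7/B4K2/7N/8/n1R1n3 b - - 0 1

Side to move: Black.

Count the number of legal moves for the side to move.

7

Black to move; king on d8.
In check: no.
Legal moves: Ke7, Nf3, Nd3+, Ng2+, Nec2, Nb3, Nac2.
Count: 7.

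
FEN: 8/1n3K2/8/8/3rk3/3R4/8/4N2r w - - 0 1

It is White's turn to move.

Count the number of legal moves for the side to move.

21

White to move; king on f7.
In check: no.
Legal moves: Kg8, Kf8, Ke8, Kg7, Ke7, Kg6, Kf6, Ke6, Rxd4+, Rh3, Rg3, Rf3, Re3+, Rc3, Rb3, Ra3, Rd2, Rd1, Nf3, Ng2, Nc2.
Count: 21.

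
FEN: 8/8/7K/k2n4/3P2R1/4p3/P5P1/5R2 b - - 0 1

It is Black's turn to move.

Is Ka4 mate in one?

After Ka4: white king on h6; in check: no.
White is not in check, so this cannot be checkmate.

no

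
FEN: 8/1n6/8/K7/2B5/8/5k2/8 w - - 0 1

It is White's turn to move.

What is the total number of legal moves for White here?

5

White to move; king on a5.
In check: yes, from the black knight on b7.
Legal moves: Kb6, Ka6, Kb5, Kb4, Ka4.
Count: 5.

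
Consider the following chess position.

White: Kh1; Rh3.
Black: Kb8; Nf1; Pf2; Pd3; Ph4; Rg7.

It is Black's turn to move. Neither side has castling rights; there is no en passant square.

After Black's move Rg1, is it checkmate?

yes

After Rg1: white king on h1; in check: yes, from the black rook on g1.
King squares — g1: attacked by Pf2; g2: attacked by Rg1; h2: attacked by Nf1.
White has no legal moves → checkmate.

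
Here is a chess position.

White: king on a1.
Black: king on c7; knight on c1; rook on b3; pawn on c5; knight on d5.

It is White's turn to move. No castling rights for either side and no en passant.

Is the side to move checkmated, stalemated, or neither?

White to move; white king on a1.
In check: no.
King squares — b1: attacked by Rb3; a2: attacked by Nc1; b2: attacked by Rb3.
Legal moves for White: none.
Not in check and no legal moves → stalemate.

stalemate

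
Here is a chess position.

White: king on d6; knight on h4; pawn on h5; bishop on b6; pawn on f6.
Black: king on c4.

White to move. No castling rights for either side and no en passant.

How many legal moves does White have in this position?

21

White to move; king on d6.
In check: no.
Legal moves: Ke7, Kd7, Kc7, Ke6, Kc6, Ke5, Bd8, Bc7, Ba7, Bc5, Ba5, Bd4, Be3, Bf2, Bg1, Ng6, Nf5, Nf3, Ng2, f7, h6.
Count: 21.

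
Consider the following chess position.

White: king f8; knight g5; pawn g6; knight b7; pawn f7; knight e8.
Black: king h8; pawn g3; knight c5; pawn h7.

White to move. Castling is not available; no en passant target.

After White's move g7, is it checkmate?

yes

After g7: black king on h8; in check: yes, from the white pawn on g7.
King squares — g7: attacked by Ne8; h7: own pawn; g8: attacked by Pf7.
Black has no legal moves → checkmate.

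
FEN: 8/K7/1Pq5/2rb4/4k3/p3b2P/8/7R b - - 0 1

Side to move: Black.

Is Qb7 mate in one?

After Qb7: white king on a7; in check: yes, from the black queen on b7.
King squares — a6: attacked by Qb7; b6: own pawn; b7: attacked by Bd5; a8: attacked by Qb7; b8: attacked by Qb7.
White has no legal moves → checkmate.

yes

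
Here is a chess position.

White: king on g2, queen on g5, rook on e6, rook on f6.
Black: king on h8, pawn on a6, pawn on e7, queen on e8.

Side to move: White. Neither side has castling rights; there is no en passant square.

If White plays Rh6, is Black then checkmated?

yes

After Rh6: black king on h8; in check: yes, from the white rook on h6.
King squares — g7: attacked by Qg5; h7: attacked by Rh6; g8: attacked by Qg5.
Black has no legal moves → checkmate.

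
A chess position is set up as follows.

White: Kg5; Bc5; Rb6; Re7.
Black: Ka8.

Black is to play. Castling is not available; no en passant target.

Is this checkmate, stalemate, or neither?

Black to move; black king on a8.
In check: no.
King squares — a7: attacked by Re7; b7: attacked by Rb6; b8: attacked by Rb6.
Legal moves for Black: none.
Not in check and no legal moves → stalemate.

stalemate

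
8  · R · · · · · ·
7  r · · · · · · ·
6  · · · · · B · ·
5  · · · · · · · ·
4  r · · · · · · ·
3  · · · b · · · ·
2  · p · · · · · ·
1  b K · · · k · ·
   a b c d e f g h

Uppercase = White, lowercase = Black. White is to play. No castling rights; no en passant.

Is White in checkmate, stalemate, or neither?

White to move; white king on b1.
In check: yes, from the black bishop on d3.
King squares — a1: attacked by Pb2; c1: attacked by Pb2; a2: attacked by Ra4; b2: attacked by Ba1; c2: attacked by Bd3.
Legal moves for White: none.
In check with no legal moves → checkmate.

checkmate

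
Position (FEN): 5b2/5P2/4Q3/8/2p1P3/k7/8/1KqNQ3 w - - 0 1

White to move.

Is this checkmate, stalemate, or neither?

neither

White to move; white king on b1.
In check: yes, from the black queen on c1.
Legal moves for White: Kxc1.
White is in check but has 1 legal move → neither.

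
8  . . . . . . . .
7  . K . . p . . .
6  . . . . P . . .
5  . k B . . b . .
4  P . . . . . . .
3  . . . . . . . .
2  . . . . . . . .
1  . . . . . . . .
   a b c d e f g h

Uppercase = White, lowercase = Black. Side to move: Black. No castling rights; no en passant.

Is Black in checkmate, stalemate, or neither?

neither

Black to move; black king on b5.
In check: yes, from the white pawn on a4.
Legal moves for Black: Kxc5, Ka5, Kc4, Kxa4.
Black is in check but has 4 legal moves → neither.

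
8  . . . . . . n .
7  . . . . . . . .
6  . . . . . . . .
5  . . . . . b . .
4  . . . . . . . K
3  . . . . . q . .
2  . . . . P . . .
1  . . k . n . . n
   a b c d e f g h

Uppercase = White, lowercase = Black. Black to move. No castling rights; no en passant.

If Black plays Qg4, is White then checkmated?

yes

After Qg4: white king on h4; in check: yes, from the black queen on g4.
King squares — g3: attacked by Nh1; h3: attacked by Qg4; g4: attacked by Bf5; g5: attacked by Qg4; h5: attacked by Qg4.
White has no legal moves → checkmate.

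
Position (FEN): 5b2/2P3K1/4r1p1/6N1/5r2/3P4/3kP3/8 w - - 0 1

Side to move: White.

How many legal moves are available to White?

3

White to move; king on g7.
In check: yes, from the black bishop on f8.
Legal moves: Kh8, Kg8, Kh7.
Count: 3.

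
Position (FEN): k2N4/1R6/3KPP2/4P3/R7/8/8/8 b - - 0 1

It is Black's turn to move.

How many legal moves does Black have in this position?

Black to move; king on a8.
In check: yes, from the white rook on a4.
Legal moves: none.
Count: 0.

0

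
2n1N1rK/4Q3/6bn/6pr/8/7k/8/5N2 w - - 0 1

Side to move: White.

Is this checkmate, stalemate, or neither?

checkmate

White to move; white king on h8.
In check: yes, from the black rook on g8.
King squares — g7: attacked by Rg8; h7: attacked by Bg6; g8: attacked by Nh6.
Legal moves for White: none.
In check with no legal moves → checkmate.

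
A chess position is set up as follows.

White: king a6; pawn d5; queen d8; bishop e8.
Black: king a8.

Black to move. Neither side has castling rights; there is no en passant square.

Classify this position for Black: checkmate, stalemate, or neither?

checkmate

Black to move; black king on a8.
In check: yes, from the white queen on d8.
King squares — a7: attacked by Ka6; b7: attacked by Ka6; b8: attacked by Qd8.
Legal moves for Black: none.
In check with no legal moves → checkmate.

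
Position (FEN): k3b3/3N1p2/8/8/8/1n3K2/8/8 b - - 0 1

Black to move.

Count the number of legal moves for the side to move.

11

Black to move; king on a8.
In check: no.
Legal moves: Bxd7, Kb7, Ka7, Nc5, Na5, Nd4+, Nd2+, Nc1, Na1, f6, f5.
Count: 11.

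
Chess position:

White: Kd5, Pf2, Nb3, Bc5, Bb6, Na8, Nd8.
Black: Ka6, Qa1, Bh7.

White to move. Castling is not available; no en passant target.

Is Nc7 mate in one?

yes

After Nc7: black king on a6; in check: yes, from the white knight on c7.
King squares — a5: attacked by Nb3; b5: attacked by Nc7; b6: attacked by Bc5; a7: attacked by Bb6; b7: attacked by Nd8.
Black has no legal moves → checkmate.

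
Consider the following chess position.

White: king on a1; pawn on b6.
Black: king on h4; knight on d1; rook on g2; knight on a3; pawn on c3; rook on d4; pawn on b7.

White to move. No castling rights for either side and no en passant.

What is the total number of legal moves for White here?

White to move; king on a1.
In check: no.
Legal moves: none.
Count: 0.

0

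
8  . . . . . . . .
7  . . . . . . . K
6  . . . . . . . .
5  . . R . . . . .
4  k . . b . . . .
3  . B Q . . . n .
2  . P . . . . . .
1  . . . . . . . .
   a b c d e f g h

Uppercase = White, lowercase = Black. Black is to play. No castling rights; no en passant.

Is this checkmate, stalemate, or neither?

checkmate

Black to move; black king on a4.
In check: yes, from the white bishop on b3.
King squares — a3: attacked by Pb2; b3: attacked by Qc3; b4: attacked by Qc3; a5: attacked by Qc3; b5: attacked by Rc5.
Legal moves for Black: none.
In check with no legal moves → checkmate.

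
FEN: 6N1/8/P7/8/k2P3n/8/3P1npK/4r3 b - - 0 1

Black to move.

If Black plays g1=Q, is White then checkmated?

yes

After g1=Q: white king on h2; in check: yes, from the black queen on g1.
King squares — g1: attacked by Re1; h1: attacked by Qg1; g2: attacked by Qg1; g3: attacked by Qg1; h3: attacked by Nf2.
White has no legal moves → checkmate.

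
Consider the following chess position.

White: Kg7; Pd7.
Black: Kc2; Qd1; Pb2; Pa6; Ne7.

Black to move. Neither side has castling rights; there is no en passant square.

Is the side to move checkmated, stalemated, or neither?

neither

Black to move; black king on c2.
In check: no.
Legal moves for Black include: Ng8, Nc8, Ng6, Nc6, Nf5+, Nd5, Kd3, Kc3, Kb3, Kd2, Kc1, Kb1, Qxd7, Qd6, Qh5, Qd5, Qg4+, Qd4+, ... (list truncated; more exist).
Black has legal moves and is not in check → neither.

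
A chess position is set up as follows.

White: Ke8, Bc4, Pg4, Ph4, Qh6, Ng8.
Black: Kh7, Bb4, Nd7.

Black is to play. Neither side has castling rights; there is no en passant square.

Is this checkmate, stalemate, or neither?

checkmate

Black to move; black king on h7.
In check: yes, from the white queen on h6.
King squares — g6: attacked by Qh6; h6: attacked by Ng8; g7: attacked by Qh6; g8: attacked by Bc4; h8: attacked by Qh6.
Legal moves for Black: none.
In check with no legal moves → checkmate.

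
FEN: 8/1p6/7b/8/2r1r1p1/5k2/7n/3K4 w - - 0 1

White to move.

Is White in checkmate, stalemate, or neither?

stalemate

White to move; white king on d1.
In check: no.
King squares — c1: attacked by Rc4; e1: attacked by Re4; c2: attacked by Rc4; d2: attacked by Bh6; e2: attacked by Kf3.
Legal moves for White: none.
Not in check and no legal moves → stalemate.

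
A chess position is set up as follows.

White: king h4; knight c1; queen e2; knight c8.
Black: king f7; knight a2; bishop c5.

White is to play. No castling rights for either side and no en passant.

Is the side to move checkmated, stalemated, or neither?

neither

White to move; white king on h4.
In check: no.
Legal moves for White include: Ne7, Na7, Nd6+, Nb6, Kh5, Kg5, Kg4, Kh3, Kg3, Qe8+, Qe7+, Qe6+, Qa6, Qh5+, Qe5, Qb5, Qg4, Qe4, ... (list truncated; more exist).
White has legal moves and is not in check → neither.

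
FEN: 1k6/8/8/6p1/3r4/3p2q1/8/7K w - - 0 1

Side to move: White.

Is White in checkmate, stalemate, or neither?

stalemate

White to move; white king on h1.
In check: no.
King squares — g1: attacked by Qg3; g2: attacked by Qg3; h2: attacked by Qg3.
Legal moves for White: none.
Not in check and no legal moves → stalemate.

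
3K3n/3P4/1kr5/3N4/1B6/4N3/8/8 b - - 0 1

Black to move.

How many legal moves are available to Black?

Black to move; king on b6.
In check: yes, from the white knight on d5.
Legal moves: Kb7, Ka7, Ka6, Kb5.
Count: 4.

4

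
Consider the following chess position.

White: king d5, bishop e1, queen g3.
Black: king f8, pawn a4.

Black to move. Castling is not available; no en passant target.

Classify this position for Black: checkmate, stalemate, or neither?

neither

Black to move; black king on f8.
In check: no.
Legal moves for Black: Ke8, Kf7, Ke7, a3.
Black has 4 legal moves and is not in check → neither.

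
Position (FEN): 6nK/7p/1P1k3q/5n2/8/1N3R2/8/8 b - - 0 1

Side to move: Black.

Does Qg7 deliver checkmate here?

yes

After Qg7: white king on h8; in check: yes, from the black queen on g7.
King squares — g7: attacked by Nf5; h7: attacked by Qg7; g8: attacked by Qg7.
White has no legal moves → checkmate.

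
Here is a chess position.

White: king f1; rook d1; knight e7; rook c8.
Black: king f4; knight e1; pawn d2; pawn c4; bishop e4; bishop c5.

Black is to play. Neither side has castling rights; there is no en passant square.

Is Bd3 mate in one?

yes

After Bd3: white king on f1; in check: yes, from the black bishop on d3.
King squares — e1: attacked by Pd2; g1: attacked by Bc5; e2: attacked by Bd3; f2: attacked by Bc5; g2: attacked by Ne1.
White has no legal moves → checkmate.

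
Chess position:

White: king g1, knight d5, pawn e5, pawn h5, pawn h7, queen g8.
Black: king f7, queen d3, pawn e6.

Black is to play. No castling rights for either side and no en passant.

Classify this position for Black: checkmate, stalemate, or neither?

checkmate

Black to move; black king on f7.
In check: yes, from the white queen on g8.
King squares — e6: own pawn; f6: attacked by Nd5; g6: attacked by Ph5; e7: attacked by Nd5; g7: attacked by Qg8; e8: attacked by Qg8; f8: attacked by Qg8; g8: attacked by Ph7.
Legal moves for Black: none.
In check with no legal moves → checkmate.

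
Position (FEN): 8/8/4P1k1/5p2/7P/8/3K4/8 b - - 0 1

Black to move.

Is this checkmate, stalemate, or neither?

Black to move; black king on g6.
In check: no.
Legal moves for Black: Kh7, Kg7, Kh6, Kf6, Kh5, f4.
Black has 6 legal moves and is not in check → neither.

neither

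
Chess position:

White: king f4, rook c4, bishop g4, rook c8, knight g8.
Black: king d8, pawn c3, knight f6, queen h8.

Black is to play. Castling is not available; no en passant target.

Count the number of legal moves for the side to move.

0

Black to move; king on d8.
In check: yes, from the white rook on c8.
Legal moves: none.
Count: 0.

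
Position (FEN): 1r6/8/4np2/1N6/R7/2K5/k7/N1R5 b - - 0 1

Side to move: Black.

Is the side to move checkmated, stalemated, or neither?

Black to move; black king on a2.
In check: yes, from the white rook on a4.
King squares — a1: attacked by Rc1; b1: attacked by Rc1; b2: attacked by Kc3; a3: attacked by Ra4; b3: attacked by Na1.
Legal moves for Black: none.
In check with no legal moves → checkmate.

checkmate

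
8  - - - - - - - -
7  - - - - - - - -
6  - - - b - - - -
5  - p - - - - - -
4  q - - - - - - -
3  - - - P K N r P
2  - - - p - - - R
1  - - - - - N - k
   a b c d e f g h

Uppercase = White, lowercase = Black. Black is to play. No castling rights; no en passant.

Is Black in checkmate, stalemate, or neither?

checkmate

Black to move; black king on h1.
In check: yes, from the white rook on h2.
King squares — g1: attacked by Nf3; g2: attacked by Rh2; h2: attacked by Nf1.
Legal moves for Black: none.
In check with no legal moves → checkmate.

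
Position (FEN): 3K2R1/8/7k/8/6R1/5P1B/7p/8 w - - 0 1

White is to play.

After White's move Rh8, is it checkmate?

yes

After Rh8: black king on h6; in check: yes, from the white rook on h8.
King squares — g5: attacked by Rg4; h5: attacked by Rh8; g6: attacked by Rg4; g7: attacked by Rg4; h7: attacked by Rh8.
Black has no legal moves → checkmate.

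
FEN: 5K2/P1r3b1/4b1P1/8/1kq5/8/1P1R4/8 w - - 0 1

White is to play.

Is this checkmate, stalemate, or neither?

White to move; white king on f8.
In check: yes, from the black bishop on g7.
King squares — e7: attacked by Rc7; f7: attacked by Be6; g7: attacked by Rc7; e8: available; g8: attacked by Be6.
Legal moves for White: Ke8.
White is in check but has 1 legal move → neither.

neither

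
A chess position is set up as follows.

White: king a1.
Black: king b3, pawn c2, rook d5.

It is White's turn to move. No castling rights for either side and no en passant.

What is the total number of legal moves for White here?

0

White to move; king on a1.
In check: no.
Legal moves: none.
Count: 0.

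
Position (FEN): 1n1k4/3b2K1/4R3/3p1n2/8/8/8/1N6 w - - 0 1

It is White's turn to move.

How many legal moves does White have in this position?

White to move; king on g7.
In check: yes, from the black knight on f5.
Legal moves: Kh8, Kg8, Kf8, Kh7, Kf7, Kg6, Kf6.
Count: 7.

7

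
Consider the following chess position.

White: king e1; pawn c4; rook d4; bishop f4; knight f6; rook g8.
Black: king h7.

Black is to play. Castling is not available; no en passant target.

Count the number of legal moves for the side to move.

Black to move; king on h7.
In check: yes, from the white knight on f6.
Legal moves: none.
Count: 0.

0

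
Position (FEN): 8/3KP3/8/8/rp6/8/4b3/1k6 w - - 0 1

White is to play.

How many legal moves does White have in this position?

11

White to move; king on d7.
In check: no.
Legal moves: Ke8, Kd8, Kc8, Kc7, Ke6, Kd6, Kc6, e8=Q, e8=R, e8=B, e8=N.
Count: 11.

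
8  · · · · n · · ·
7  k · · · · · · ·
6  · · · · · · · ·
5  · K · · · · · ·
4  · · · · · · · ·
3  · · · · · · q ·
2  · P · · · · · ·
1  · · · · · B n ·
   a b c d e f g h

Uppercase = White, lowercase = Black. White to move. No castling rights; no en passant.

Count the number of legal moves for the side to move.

13

White to move; king on b5.
In check: no.
Legal moves: Kc6, Kc5, Ka5, Kc4, Kb4, Ka4, Bc4, Bh3, Bd3, Bg2, Be2, b3, b4.
Count: 13.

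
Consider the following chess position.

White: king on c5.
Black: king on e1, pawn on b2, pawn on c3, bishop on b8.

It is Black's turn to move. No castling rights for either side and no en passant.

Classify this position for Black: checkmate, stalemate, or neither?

Black to move; black king on e1.
In check: no.
Legal moves for Black: Bc7, Ba7+, Bd6+, Be5, Bf4, Bg3, Bh2, Kf2, Ke2, Kd2, Kf1, Kd1, c2, b1=Q, b1=R, b1=B, b1=N.
Black has 17 legal moves and is not in check → neither.

neither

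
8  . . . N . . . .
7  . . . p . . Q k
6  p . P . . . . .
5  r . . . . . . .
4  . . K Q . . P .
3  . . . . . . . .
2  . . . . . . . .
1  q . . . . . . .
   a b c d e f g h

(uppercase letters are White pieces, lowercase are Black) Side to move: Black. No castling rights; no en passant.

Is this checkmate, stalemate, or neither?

checkmate

Black to move; black king on h7.
In check: yes, from the white queen on g7.
King squares — g6: attacked by Qg7; h6: attacked by Qg7; g7: attacked by Qd4; g8: attacked by Qg7; h8: attacked by Qg7.
Legal moves for Black: none.
In check with no legal moves → checkmate.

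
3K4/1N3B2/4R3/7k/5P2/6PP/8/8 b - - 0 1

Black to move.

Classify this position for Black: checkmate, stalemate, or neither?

checkmate

Black to move; black king on h5.
In check: yes, from the white bishop on f7.
King squares — g4: attacked by Ph3; h4: attacked by Pg3; g5: attacked by Pf4; g6: attacked by Re6; h6: attacked by Re6.
Legal moves for Black: none.
In check with no legal moves → checkmate.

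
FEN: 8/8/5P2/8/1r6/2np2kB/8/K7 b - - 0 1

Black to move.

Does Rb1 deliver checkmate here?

After Rb1: white king on a1; in check: yes, from the black rook on b1.
King squares — b1: attacked by Nc3; a2: attacked by Nc3; b2: attacked by Rb1.
White has no legal moves → checkmate.

yes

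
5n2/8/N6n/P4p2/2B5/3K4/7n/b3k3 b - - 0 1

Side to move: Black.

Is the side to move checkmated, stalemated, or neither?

neither

Black to move; black king on e1.
In check: no.
Legal moves for Black include: Nh7, Nd7, Ng6, Ne6, Ng8, Nf7, N6g4, N2g4, Nf3, Nf1, Kf2, Kf1, Kd1, Bh8, Bg7, Bf6, Be5, Bd4, ... (list truncated; more exist).
Black has legal moves and is not in check → neither.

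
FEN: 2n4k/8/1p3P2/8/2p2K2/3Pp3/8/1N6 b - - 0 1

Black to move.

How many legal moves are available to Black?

9

Black to move; king on h8.
In check: no.
Legal moves: Kg8, Kh7, Ne7, Na7, Nd6, cxd3, b5, c3, e2.
Count: 9.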